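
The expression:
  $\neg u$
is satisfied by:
  {u: False}


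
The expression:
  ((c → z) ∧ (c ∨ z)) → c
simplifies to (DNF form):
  c ∨ ¬z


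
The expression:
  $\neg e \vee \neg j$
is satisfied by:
  {e: False, j: False}
  {j: True, e: False}
  {e: True, j: False}


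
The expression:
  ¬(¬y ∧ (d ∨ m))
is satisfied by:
  {y: True, m: False, d: False}
  {y: True, d: True, m: False}
  {y: True, m: True, d: False}
  {y: True, d: True, m: True}
  {d: False, m: False, y: False}


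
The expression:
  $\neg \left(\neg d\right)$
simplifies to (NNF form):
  $d$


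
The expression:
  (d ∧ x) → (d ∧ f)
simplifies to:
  f ∨ ¬d ∨ ¬x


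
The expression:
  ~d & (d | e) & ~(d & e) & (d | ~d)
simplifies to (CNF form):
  e & ~d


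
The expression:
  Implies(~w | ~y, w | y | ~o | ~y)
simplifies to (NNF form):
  True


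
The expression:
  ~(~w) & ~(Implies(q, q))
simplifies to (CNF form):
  False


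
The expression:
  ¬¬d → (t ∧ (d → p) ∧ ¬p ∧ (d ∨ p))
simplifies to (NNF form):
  ¬d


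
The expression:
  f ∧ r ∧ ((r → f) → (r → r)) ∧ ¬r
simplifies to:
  False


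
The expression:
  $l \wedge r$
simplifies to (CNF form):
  $l \wedge r$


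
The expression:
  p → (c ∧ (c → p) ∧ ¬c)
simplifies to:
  ¬p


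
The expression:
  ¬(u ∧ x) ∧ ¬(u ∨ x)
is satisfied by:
  {x: False, u: False}


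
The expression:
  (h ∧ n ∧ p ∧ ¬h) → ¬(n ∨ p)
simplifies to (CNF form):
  True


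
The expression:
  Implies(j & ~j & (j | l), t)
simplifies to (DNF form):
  True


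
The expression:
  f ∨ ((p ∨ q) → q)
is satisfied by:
  {q: True, f: True, p: False}
  {q: True, p: False, f: False}
  {f: True, p: False, q: False}
  {f: False, p: False, q: False}
  {q: True, f: True, p: True}
  {q: True, p: True, f: False}
  {f: True, p: True, q: False}


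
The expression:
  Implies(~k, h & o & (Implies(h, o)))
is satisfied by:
  {k: True, o: True, h: True}
  {k: True, o: True, h: False}
  {k: True, h: True, o: False}
  {k: True, h: False, o: False}
  {o: True, h: True, k: False}


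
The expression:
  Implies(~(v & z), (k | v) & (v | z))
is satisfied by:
  {z: True, v: True, k: True}
  {z: True, v: True, k: False}
  {v: True, k: True, z: False}
  {v: True, k: False, z: False}
  {z: True, k: True, v: False}


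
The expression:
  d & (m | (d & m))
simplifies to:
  d & m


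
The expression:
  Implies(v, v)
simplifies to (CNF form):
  True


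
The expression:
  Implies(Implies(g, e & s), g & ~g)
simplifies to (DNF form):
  (g & ~e) | (g & ~s)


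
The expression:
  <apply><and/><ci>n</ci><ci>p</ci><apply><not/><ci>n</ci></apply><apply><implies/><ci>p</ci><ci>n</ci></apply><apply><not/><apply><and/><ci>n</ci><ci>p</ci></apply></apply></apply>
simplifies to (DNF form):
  <false/>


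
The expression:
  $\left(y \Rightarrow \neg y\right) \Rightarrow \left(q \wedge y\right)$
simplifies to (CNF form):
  $y$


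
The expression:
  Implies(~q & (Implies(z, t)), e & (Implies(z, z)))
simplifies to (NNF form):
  e | q | (z & ~t)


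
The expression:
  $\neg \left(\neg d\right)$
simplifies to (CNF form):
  $d$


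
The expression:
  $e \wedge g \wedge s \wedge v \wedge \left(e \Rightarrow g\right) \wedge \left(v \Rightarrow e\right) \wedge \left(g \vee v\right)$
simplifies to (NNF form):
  $e \wedge g \wedge s \wedge v$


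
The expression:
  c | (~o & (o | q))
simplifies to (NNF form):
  c | (q & ~o)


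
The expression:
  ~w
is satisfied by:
  {w: False}


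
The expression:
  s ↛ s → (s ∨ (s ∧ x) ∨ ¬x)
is always true.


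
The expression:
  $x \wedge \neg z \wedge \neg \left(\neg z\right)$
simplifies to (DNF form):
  $\text{False}$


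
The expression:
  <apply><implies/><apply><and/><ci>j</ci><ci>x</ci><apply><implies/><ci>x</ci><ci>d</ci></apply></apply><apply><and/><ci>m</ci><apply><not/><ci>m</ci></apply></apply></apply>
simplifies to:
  <apply><or/><apply><not/><ci>d</ci></apply><apply><not/><ci>j</ci></apply><apply><not/><ci>x</ci></apply></apply>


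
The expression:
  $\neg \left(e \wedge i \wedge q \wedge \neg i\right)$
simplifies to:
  $\text{True}$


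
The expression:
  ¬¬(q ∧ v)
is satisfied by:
  {q: True, v: True}


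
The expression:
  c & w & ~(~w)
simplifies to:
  c & w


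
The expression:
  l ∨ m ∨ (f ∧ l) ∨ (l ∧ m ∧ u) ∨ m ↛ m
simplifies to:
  l ∨ m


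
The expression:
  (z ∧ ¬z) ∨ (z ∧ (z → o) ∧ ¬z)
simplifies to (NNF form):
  False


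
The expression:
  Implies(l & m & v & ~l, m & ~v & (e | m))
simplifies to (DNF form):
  True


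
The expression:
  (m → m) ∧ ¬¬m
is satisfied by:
  {m: True}


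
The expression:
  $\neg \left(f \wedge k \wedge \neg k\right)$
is always true.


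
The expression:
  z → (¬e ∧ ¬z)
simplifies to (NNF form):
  ¬z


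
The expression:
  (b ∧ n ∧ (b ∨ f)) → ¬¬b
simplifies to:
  True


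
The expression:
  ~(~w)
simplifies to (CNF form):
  w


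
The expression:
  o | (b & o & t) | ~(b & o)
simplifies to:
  True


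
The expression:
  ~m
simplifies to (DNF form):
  ~m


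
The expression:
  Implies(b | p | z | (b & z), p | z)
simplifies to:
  p | z | ~b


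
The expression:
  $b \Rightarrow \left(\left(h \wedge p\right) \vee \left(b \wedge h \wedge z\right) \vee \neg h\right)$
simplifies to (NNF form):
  $p \vee z \vee \neg b \vee \neg h$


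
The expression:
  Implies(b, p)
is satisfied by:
  {p: True, b: False}
  {b: False, p: False}
  {b: True, p: True}


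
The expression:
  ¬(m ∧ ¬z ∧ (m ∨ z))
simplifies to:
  z ∨ ¬m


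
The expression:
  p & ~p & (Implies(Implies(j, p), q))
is never true.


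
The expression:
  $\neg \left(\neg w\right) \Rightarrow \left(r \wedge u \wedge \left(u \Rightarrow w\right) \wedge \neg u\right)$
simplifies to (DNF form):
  $\neg w$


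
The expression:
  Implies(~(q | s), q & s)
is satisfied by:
  {q: True, s: True}
  {q: True, s: False}
  {s: True, q: False}


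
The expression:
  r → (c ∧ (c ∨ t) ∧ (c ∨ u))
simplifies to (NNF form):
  c ∨ ¬r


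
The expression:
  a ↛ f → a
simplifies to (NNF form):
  True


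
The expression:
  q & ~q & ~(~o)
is never true.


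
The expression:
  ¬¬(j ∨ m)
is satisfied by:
  {m: True, j: True}
  {m: True, j: False}
  {j: True, m: False}


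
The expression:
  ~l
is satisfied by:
  {l: False}


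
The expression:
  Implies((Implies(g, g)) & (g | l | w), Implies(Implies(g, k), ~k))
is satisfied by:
  {l: False, g: False, k: False, w: False}
  {w: True, l: False, g: False, k: False}
  {g: True, w: False, l: False, k: False}
  {w: True, g: True, l: False, k: False}
  {l: True, w: False, g: False, k: False}
  {w: True, l: True, g: False, k: False}
  {g: True, l: True, w: False, k: False}
  {w: True, g: True, l: True, k: False}
  {k: True, w: False, l: False, g: False}


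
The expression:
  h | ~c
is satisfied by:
  {h: True, c: False}
  {c: False, h: False}
  {c: True, h: True}


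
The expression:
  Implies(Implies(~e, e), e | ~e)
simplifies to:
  True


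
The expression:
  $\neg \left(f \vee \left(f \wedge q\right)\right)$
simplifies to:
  $\neg f$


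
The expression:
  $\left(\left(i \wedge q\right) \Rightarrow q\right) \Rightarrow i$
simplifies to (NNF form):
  $i$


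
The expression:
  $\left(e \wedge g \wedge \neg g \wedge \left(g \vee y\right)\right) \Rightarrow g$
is always true.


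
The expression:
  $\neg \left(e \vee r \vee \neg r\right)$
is never true.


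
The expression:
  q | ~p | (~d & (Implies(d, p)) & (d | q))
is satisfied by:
  {q: True, p: False}
  {p: False, q: False}
  {p: True, q: True}


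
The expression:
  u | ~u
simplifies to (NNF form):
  True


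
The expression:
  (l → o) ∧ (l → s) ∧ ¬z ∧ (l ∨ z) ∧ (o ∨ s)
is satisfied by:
  {s: True, o: True, l: True, z: False}


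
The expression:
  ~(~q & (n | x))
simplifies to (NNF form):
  q | (~n & ~x)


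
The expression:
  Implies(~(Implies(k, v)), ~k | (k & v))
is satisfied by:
  {v: True, k: False}
  {k: False, v: False}
  {k: True, v: True}


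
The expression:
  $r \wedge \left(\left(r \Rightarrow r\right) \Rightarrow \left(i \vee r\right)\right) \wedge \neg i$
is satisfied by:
  {r: True, i: False}


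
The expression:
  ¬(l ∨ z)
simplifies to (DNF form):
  ¬l ∧ ¬z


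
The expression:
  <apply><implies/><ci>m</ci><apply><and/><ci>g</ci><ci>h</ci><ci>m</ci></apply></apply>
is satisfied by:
  {h: True, g: True, m: False}
  {h: True, g: False, m: False}
  {g: True, h: False, m: False}
  {h: False, g: False, m: False}
  {h: True, m: True, g: True}


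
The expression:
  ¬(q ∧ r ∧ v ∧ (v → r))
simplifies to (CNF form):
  ¬q ∨ ¬r ∨ ¬v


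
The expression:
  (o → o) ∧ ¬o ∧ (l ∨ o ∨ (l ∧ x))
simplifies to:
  l ∧ ¬o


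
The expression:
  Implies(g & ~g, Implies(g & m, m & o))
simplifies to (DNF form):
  True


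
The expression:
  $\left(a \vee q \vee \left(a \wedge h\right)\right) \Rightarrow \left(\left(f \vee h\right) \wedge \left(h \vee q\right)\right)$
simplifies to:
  $h \vee \left(f \wedge q\right) \vee \left(\neg a \wedge \neg q\right)$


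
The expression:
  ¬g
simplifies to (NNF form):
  ¬g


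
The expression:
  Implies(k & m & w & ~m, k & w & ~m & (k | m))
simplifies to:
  True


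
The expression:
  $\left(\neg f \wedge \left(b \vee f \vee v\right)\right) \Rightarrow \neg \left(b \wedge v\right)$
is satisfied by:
  {f: True, v: False, b: False}
  {f: False, v: False, b: False}
  {b: True, f: True, v: False}
  {b: True, f: False, v: False}
  {v: True, f: True, b: False}
  {v: True, f: False, b: False}
  {v: True, b: True, f: True}


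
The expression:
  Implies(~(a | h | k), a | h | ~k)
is always true.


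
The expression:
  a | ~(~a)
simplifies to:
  a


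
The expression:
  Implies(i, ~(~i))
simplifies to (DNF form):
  True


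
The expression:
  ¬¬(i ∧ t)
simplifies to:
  i ∧ t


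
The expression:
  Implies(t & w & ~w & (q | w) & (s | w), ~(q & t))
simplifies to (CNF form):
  True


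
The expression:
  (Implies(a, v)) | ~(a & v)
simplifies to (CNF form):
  True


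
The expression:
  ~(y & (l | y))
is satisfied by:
  {y: False}


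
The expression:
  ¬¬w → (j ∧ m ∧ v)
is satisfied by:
  {m: True, v: True, j: True, w: False}
  {m: True, v: True, j: False, w: False}
  {m: True, j: True, v: False, w: False}
  {m: True, j: False, v: False, w: False}
  {v: True, j: True, m: False, w: False}
  {v: True, m: False, j: False, w: False}
  {v: False, j: True, m: False, w: False}
  {v: False, m: False, j: False, w: False}
  {m: True, w: True, v: True, j: True}


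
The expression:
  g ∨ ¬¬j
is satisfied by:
  {g: True, j: True}
  {g: True, j: False}
  {j: True, g: False}


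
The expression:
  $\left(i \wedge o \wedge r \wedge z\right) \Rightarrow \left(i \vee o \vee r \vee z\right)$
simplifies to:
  $\text{True}$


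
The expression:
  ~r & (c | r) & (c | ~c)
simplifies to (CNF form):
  c & ~r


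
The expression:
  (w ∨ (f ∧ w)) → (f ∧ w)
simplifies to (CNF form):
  f ∨ ¬w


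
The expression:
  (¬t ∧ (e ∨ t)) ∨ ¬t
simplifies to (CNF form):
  ¬t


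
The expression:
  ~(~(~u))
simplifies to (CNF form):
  ~u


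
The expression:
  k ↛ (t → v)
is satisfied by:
  {t: True, k: True, v: False}


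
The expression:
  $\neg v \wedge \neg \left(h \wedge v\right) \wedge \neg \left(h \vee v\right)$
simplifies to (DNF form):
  $\neg h \wedge \neg v$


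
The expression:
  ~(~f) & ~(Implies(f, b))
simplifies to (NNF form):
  f & ~b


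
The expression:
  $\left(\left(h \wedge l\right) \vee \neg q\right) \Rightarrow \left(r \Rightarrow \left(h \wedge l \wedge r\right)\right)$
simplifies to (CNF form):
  $\left(h \vee q \vee \neg r\right) \wedge \left(l \vee q \vee \neg r\right)$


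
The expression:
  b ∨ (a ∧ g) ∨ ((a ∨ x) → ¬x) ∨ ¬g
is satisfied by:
  {a: True, b: True, g: False, x: False}
  {a: True, g: False, x: False, b: False}
  {b: True, g: False, x: False, a: False}
  {b: False, g: False, x: False, a: False}
  {a: True, x: True, b: True, g: False}
  {a: True, x: True, b: False, g: False}
  {x: True, b: True, a: False, g: False}
  {x: True, a: False, g: False, b: False}
  {b: True, a: True, g: True, x: False}
  {a: True, g: True, b: False, x: False}
  {b: True, g: True, a: False, x: False}
  {g: True, a: False, x: False, b: False}
  {a: True, x: True, g: True, b: True}
  {a: True, x: True, g: True, b: False}
  {x: True, g: True, b: True, a: False}


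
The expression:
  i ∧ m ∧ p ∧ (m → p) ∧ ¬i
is never true.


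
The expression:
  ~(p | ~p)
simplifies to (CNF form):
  False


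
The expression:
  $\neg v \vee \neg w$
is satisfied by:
  {w: False, v: False}
  {v: True, w: False}
  {w: True, v: False}


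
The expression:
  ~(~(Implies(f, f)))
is always true.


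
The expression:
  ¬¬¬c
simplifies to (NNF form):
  ¬c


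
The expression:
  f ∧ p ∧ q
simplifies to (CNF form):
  f ∧ p ∧ q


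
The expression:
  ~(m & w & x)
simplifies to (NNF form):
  ~m | ~w | ~x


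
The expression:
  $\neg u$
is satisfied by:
  {u: False}


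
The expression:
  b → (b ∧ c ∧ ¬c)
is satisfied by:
  {b: False}


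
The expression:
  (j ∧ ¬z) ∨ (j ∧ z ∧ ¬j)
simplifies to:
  j ∧ ¬z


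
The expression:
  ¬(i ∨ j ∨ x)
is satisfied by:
  {x: False, i: False, j: False}


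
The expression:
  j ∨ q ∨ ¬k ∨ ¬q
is always true.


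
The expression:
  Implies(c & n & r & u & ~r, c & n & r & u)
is always true.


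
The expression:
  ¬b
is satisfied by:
  {b: False}


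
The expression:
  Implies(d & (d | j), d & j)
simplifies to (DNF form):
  j | ~d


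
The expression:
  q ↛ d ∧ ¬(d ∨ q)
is never true.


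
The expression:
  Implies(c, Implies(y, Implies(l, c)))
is always true.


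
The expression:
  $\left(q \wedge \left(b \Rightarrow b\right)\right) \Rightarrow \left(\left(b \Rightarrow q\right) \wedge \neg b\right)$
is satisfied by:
  {q: False, b: False}
  {b: True, q: False}
  {q: True, b: False}


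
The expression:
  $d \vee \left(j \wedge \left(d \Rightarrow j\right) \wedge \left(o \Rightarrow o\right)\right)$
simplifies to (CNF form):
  $d \vee j$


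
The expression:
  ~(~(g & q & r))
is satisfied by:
  {r: True, g: True, q: True}


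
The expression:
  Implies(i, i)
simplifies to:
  True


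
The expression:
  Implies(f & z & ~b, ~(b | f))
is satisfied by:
  {b: True, z: False, f: False}
  {z: False, f: False, b: False}
  {f: True, b: True, z: False}
  {f: True, z: False, b: False}
  {b: True, z: True, f: False}
  {z: True, b: False, f: False}
  {f: True, z: True, b: True}


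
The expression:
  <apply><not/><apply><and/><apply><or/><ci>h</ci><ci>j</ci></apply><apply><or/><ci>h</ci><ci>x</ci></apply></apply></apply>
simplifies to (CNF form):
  <apply><and/><apply><not/><ci>h</ci></apply><apply><or/><apply><not/><ci>j</ci></apply><apply><not/><ci>x</ci></apply></apply></apply>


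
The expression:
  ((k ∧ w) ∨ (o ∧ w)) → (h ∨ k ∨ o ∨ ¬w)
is always true.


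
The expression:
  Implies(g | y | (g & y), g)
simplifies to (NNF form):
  g | ~y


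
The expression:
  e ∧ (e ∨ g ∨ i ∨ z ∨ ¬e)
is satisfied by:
  {e: True}


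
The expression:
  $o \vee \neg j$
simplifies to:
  $o \vee \neg j$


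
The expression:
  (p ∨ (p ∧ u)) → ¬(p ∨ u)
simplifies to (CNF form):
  ¬p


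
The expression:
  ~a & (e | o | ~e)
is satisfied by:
  {a: False}


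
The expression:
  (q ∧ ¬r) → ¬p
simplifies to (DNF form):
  r ∨ ¬p ∨ ¬q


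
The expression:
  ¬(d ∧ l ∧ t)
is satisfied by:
  {l: False, t: False, d: False}
  {d: True, l: False, t: False}
  {t: True, l: False, d: False}
  {d: True, t: True, l: False}
  {l: True, d: False, t: False}
  {d: True, l: True, t: False}
  {t: True, l: True, d: False}


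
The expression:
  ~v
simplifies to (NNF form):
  ~v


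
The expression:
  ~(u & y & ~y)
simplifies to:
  True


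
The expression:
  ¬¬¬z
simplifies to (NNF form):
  ¬z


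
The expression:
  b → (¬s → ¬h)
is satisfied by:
  {s: True, h: False, b: False}
  {h: False, b: False, s: False}
  {b: True, s: True, h: False}
  {b: True, h: False, s: False}
  {s: True, h: True, b: False}
  {h: True, s: False, b: False}
  {b: True, h: True, s: True}


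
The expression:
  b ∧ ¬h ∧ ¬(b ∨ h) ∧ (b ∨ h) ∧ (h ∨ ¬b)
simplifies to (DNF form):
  False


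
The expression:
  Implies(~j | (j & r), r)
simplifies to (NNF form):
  j | r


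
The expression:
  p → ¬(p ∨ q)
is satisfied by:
  {p: False}


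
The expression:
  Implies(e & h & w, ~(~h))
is always true.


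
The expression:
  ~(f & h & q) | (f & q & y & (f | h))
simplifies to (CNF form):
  y | ~f | ~h | ~q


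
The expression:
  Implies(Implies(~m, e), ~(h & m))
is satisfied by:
  {h: False, m: False}
  {m: True, h: False}
  {h: True, m: False}


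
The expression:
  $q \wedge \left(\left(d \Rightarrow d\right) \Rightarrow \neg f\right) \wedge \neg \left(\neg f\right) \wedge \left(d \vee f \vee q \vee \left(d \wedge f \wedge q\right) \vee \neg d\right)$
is never true.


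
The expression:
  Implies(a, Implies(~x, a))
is always true.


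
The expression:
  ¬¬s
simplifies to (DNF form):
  s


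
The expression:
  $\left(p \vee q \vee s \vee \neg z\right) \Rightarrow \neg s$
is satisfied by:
  {s: False}


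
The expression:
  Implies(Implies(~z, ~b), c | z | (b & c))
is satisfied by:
  {b: True, z: True, c: True}
  {b: True, z: True, c: False}
  {b: True, c: True, z: False}
  {b: True, c: False, z: False}
  {z: True, c: True, b: False}
  {z: True, c: False, b: False}
  {c: True, z: False, b: False}


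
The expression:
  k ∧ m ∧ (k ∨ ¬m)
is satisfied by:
  {m: True, k: True}


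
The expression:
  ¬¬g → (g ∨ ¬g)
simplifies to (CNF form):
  True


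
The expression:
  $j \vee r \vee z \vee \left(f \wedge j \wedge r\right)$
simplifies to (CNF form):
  $j \vee r \vee z$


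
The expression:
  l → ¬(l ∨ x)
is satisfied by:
  {l: False}


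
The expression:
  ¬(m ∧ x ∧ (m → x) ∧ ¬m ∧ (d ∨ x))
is always true.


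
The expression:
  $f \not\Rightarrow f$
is never true.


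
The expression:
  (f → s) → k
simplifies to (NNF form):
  k ∨ (f ∧ ¬s)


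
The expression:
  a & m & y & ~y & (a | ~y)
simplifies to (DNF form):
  False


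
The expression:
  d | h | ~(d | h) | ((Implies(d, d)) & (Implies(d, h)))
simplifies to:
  True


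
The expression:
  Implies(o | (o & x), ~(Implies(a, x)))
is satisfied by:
  {a: True, x: False, o: False}
  {x: False, o: False, a: False}
  {a: True, x: True, o: False}
  {x: True, a: False, o: False}
  {o: True, a: True, x: False}


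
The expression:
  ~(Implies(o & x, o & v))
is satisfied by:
  {o: True, x: True, v: False}


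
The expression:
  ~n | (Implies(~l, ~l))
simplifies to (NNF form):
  True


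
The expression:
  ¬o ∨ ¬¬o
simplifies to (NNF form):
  True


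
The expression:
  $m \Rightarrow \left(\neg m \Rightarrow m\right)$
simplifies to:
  $\text{True}$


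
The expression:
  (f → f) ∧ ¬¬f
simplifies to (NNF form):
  f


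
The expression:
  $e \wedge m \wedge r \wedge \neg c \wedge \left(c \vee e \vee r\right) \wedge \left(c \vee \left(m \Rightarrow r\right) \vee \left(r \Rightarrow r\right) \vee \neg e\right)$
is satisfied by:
  {m: True, e: True, r: True, c: False}


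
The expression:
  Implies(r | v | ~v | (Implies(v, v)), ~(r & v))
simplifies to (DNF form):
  ~r | ~v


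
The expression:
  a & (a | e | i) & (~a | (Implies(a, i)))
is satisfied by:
  {a: True, i: True}


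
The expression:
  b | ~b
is always true.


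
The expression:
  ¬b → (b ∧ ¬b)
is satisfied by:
  {b: True}


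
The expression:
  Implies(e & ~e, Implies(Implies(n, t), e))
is always true.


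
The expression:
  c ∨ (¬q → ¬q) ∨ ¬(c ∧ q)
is always true.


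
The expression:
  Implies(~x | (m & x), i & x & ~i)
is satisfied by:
  {x: True, m: False}


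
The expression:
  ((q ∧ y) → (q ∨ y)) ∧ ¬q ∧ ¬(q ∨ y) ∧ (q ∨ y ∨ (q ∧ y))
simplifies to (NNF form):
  False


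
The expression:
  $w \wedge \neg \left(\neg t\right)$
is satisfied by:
  {t: True, w: True}


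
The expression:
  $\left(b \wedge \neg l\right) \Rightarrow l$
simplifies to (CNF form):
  $l \vee \neg b$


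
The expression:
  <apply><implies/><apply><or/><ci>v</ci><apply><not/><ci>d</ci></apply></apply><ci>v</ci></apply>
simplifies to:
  <apply><or/><ci>d</ci><ci>v</ci></apply>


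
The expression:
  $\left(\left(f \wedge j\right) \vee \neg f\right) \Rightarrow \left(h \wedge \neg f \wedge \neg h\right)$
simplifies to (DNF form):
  $f \wedge \neg j$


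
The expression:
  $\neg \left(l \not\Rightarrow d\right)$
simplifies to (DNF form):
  $d \vee \neg l$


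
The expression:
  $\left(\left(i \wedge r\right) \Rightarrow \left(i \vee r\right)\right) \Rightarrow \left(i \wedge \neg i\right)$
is never true.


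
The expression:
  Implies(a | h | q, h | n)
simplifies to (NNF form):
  h | n | (~a & ~q)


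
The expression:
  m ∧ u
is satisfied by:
  {m: True, u: True}


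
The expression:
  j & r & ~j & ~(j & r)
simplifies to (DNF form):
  False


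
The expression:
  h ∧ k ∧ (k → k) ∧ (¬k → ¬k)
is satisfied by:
  {h: True, k: True}


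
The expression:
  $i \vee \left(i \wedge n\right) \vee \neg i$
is always true.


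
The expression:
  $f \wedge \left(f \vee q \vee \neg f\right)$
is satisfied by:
  {f: True}


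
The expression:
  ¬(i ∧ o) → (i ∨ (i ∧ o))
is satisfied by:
  {i: True}


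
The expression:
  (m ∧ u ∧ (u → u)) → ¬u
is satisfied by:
  {u: False, m: False}
  {m: True, u: False}
  {u: True, m: False}


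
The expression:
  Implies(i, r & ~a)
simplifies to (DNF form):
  ~i | (r & ~a)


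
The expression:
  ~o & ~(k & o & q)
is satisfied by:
  {o: False}


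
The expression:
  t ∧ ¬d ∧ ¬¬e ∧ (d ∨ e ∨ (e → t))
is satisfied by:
  {t: True, e: True, d: False}


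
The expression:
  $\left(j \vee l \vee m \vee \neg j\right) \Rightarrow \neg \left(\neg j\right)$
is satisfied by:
  {j: True}


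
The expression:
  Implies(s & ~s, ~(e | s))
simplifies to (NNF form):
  True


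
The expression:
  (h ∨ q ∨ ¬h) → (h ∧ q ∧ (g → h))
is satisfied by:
  {h: True, q: True}


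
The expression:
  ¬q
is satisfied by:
  {q: False}


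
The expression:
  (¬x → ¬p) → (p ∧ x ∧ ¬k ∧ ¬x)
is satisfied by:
  {p: True, x: False}


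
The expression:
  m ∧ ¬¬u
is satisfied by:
  {m: True, u: True}


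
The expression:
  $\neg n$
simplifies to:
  $\neg n$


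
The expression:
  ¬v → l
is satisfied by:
  {v: True, l: True}
  {v: True, l: False}
  {l: True, v: False}


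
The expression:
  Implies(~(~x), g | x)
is always true.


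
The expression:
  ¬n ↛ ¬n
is never true.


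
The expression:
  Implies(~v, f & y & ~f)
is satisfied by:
  {v: True}


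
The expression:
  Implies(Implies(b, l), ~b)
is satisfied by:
  {l: False, b: False}
  {b: True, l: False}
  {l: True, b: False}


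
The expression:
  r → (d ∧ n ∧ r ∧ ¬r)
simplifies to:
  ¬r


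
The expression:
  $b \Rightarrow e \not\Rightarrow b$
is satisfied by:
  {b: False}


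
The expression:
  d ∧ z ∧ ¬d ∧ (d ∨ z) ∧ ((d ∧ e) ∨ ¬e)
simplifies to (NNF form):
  False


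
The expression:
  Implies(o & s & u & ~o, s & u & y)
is always true.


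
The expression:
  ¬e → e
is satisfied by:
  {e: True}


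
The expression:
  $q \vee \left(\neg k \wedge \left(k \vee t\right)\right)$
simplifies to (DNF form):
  $q \vee \left(t \wedge \neg k\right)$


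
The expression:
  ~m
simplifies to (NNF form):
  ~m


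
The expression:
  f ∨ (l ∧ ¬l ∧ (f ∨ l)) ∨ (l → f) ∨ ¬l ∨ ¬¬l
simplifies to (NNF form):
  True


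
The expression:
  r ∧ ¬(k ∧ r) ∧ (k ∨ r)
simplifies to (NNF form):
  r ∧ ¬k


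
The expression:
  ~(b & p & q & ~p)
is always true.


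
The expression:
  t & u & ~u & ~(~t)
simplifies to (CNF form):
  False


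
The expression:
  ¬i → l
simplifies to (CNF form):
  i ∨ l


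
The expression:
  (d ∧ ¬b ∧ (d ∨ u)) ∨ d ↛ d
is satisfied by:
  {d: True, b: False}


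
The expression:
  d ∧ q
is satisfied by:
  {d: True, q: True}


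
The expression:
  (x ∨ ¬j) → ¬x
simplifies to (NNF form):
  ¬x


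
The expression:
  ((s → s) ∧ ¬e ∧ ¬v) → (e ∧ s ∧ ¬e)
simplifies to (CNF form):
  e ∨ v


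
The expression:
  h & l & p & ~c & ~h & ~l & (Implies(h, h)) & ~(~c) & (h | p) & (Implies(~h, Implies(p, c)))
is never true.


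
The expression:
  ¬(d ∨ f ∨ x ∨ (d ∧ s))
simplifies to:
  ¬d ∧ ¬f ∧ ¬x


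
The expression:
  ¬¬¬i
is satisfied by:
  {i: False}


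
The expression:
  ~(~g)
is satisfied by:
  {g: True}


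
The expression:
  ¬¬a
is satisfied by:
  {a: True}


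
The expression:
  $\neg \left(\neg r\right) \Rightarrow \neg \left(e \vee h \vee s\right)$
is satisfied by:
  {h: False, e: False, r: False, s: False}
  {s: True, h: False, e: False, r: False}
  {e: True, s: False, h: False, r: False}
  {s: True, e: True, h: False, r: False}
  {h: True, s: False, e: False, r: False}
  {s: True, h: True, e: False, r: False}
  {e: True, h: True, s: False, r: False}
  {s: True, e: True, h: True, r: False}
  {r: True, s: False, h: False, e: False}


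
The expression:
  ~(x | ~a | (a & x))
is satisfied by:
  {a: True, x: False}


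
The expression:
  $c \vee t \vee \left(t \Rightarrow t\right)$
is always true.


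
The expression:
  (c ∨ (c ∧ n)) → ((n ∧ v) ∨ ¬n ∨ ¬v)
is always true.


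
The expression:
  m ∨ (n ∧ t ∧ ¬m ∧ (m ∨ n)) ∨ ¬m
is always true.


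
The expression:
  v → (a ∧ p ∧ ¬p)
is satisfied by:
  {v: False}


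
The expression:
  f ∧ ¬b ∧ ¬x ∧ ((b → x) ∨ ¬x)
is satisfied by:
  {f: True, x: False, b: False}


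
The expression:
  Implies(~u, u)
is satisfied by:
  {u: True}


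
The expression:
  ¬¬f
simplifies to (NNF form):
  f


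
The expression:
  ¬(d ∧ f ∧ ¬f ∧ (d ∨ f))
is always true.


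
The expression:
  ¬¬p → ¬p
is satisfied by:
  {p: False}


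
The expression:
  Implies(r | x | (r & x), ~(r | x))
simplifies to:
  ~r & ~x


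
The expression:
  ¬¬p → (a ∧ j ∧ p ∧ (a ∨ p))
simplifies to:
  (a ∧ j) ∨ ¬p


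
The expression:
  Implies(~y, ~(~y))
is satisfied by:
  {y: True}


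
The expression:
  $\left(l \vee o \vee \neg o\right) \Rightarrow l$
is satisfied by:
  {l: True}


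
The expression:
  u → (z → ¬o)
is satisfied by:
  {u: False, z: False, o: False}
  {o: True, u: False, z: False}
  {z: True, u: False, o: False}
  {o: True, z: True, u: False}
  {u: True, o: False, z: False}
  {o: True, u: True, z: False}
  {z: True, u: True, o: False}


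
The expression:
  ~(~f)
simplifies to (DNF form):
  f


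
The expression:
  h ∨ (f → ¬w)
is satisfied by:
  {h: True, w: False, f: False}
  {w: False, f: False, h: False}
  {f: True, h: True, w: False}
  {f: True, w: False, h: False}
  {h: True, w: True, f: False}
  {w: True, h: False, f: False}
  {f: True, w: True, h: True}


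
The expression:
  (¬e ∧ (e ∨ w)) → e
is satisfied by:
  {e: True, w: False}
  {w: False, e: False}
  {w: True, e: True}


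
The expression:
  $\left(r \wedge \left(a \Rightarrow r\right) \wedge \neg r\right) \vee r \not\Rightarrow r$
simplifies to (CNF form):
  $\text{False}$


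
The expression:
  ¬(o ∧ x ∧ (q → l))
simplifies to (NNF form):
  (q ∧ ¬l) ∨ ¬o ∨ ¬x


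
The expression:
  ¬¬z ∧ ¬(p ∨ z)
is never true.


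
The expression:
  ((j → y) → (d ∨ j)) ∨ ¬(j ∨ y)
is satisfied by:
  {d: True, j: True, y: False}
  {d: True, j: False, y: False}
  {j: True, d: False, y: False}
  {d: False, j: False, y: False}
  {d: True, y: True, j: True}
  {d: True, y: True, j: False}
  {y: True, j: True, d: False}


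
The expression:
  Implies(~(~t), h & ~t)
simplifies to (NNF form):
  ~t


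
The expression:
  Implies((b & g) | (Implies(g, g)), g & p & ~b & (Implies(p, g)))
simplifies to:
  g & p & ~b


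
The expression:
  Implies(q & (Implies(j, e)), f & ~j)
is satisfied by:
  {f: True, j: False, q: False, e: False}
  {e: False, j: False, f: False, q: False}
  {e: True, f: True, j: False, q: False}
  {e: True, j: False, f: False, q: False}
  {f: True, j: True, e: False, q: False}
  {j: True, e: False, f: False, q: False}
  {e: True, j: True, f: True, q: False}
  {e: True, j: True, f: False, q: False}
  {q: True, f: True, e: False, j: False}
  {q: True, e: True, f: True, j: False}
  {q: True, f: True, j: True, e: False}
  {q: True, j: True, e: False, f: False}


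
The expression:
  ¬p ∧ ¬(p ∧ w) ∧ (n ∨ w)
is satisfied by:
  {n: True, w: True, p: False}
  {n: True, p: False, w: False}
  {w: True, p: False, n: False}


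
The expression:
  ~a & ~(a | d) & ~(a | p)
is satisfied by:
  {d: False, p: False, a: False}


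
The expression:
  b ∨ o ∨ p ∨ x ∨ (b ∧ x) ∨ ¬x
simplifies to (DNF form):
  True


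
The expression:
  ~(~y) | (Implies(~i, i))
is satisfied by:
  {i: True, y: True}
  {i: True, y: False}
  {y: True, i: False}


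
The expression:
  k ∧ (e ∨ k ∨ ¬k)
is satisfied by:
  {k: True}


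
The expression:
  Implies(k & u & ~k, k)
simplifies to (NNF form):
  True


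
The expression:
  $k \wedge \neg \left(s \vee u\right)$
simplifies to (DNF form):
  $k \wedge \neg s \wedge \neg u$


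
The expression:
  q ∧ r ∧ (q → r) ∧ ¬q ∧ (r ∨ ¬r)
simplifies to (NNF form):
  False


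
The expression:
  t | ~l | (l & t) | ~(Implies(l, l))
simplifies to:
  t | ~l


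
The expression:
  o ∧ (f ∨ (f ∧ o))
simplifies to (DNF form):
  f ∧ o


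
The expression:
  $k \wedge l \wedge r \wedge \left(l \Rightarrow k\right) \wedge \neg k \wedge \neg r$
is never true.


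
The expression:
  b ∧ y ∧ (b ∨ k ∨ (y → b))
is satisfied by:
  {b: True, y: True}


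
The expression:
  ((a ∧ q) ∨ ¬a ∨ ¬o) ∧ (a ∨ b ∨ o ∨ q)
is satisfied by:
  {b: True, q: True, o: False, a: False}
  {q: True, b: False, o: False, a: False}
  {b: True, q: True, o: True, a: False}
  {q: True, o: True, b: False, a: False}
  {a: True, q: True, b: True, o: False}
  {a: True, q: True, b: False, o: False}
  {a: True, b: True, q: True, o: True}
  {a: True, q: True, o: True, b: False}
  {b: True, a: False, o: False, q: False}
  {b: True, o: True, a: False, q: False}
  {o: True, a: False, q: False, b: False}
  {b: True, a: True, o: False, q: False}
  {a: True, b: False, o: False, q: False}


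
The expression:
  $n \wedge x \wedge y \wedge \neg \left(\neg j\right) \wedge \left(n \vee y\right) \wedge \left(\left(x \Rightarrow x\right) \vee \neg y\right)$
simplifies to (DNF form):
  $j \wedge n \wedge x \wedge y$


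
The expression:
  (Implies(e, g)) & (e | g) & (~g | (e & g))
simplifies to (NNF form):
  e & g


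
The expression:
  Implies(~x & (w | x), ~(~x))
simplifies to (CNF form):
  x | ~w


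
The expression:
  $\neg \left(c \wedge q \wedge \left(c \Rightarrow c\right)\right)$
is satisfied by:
  {c: False, q: False}
  {q: True, c: False}
  {c: True, q: False}


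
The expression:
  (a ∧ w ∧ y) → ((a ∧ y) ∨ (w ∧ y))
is always true.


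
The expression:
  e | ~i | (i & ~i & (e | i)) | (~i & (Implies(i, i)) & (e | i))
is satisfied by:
  {e: True, i: False}
  {i: False, e: False}
  {i: True, e: True}


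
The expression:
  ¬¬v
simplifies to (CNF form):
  v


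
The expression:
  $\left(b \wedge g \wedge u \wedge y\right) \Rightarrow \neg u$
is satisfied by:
  {u: False, y: False, g: False, b: False}
  {b: True, u: False, y: False, g: False}
  {g: True, u: False, y: False, b: False}
  {b: True, g: True, u: False, y: False}
  {y: True, b: False, u: False, g: False}
  {b: True, y: True, u: False, g: False}
  {g: True, y: True, b: False, u: False}
  {b: True, g: True, y: True, u: False}
  {u: True, g: False, y: False, b: False}
  {b: True, u: True, g: False, y: False}
  {g: True, u: True, b: False, y: False}
  {b: True, g: True, u: True, y: False}
  {y: True, u: True, g: False, b: False}
  {b: True, y: True, u: True, g: False}
  {g: True, y: True, u: True, b: False}


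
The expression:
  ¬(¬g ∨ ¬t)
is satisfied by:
  {t: True, g: True}


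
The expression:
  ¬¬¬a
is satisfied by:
  {a: False}


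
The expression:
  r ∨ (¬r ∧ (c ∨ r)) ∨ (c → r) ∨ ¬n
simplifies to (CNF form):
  True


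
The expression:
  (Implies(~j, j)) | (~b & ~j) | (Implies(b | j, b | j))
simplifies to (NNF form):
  True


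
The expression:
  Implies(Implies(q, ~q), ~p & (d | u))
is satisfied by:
  {d: True, q: True, u: True, p: False}
  {d: True, q: True, p: False, u: False}
  {q: True, u: True, p: False, d: False}
  {q: True, p: False, u: False, d: False}
  {q: True, d: True, p: True, u: True}
  {q: True, d: True, p: True, u: False}
  {q: True, p: True, u: True, d: False}
  {q: True, p: True, u: False, d: False}
  {u: True, d: True, p: False, q: False}
  {d: True, p: False, u: False, q: False}
  {u: True, d: False, p: False, q: False}


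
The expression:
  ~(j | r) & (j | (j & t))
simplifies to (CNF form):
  False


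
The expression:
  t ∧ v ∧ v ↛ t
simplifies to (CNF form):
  False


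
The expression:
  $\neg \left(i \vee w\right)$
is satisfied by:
  {i: False, w: False}


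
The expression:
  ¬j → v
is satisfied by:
  {v: True, j: True}
  {v: True, j: False}
  {j: True, v: False}


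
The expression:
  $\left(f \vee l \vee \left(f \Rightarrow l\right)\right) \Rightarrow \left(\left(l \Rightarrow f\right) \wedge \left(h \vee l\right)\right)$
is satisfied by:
  {f: True, h: True, l: False}
  {h: True, l: False, f: False}
  {l: True, f: True, h: True}
  {l: True, f: True, h: False}


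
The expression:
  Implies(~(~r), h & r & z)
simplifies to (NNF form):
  ~r | (h & z)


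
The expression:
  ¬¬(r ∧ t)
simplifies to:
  r ∧ t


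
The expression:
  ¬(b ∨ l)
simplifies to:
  ¬b ∧ ¬l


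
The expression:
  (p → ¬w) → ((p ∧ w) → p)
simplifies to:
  True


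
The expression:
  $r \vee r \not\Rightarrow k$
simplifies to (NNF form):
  $r$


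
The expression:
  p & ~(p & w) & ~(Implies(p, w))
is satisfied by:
  {p: True, w: False}


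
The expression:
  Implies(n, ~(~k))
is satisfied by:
  {k: True, n: False}
  {n: False, k: False}
  {n: True, k: True}


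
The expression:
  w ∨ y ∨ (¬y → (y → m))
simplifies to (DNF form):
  True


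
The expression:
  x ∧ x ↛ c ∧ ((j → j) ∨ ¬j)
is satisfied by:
  {x: True, c: False}


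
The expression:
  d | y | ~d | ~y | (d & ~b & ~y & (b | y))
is always true.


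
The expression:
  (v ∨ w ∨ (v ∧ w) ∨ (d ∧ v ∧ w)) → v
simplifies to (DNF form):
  v ∨ ¬w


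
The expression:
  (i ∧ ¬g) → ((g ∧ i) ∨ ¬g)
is always true.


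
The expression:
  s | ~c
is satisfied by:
  {s: True, c: False}
  {c: False, s: False}
  {c: True, s: True}


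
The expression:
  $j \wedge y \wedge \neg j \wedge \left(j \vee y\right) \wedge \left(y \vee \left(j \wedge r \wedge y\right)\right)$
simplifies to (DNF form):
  $\text{False}$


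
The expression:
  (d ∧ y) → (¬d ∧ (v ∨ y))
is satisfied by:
  {d: False, y: False}
  {y: True, d: False}
  {d: True, y: False}


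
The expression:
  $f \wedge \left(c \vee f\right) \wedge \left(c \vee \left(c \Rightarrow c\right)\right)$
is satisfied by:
  {f: True}


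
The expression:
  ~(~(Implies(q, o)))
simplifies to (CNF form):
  o | ~q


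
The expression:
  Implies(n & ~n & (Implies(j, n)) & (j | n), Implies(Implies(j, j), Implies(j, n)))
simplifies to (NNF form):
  True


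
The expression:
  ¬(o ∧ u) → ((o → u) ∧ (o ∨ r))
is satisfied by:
  {r: True, u: True, o: False}
  {r: True, o: False, u: False}
  {r: True, u: True, o: True}
  {u: True, o: True, r: False}


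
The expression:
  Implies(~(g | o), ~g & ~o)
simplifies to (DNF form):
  True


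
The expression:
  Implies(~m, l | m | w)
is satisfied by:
  {m: True, l: True, w: True}
  {m: True, l: True, w: False}
  {m: True, w: True, l: False}
  {m: True, w: False, l: False}
  {l: True, w: True, m: False}
  {l: True, w: False, m: False}
  {w: True, l: False, m: False}


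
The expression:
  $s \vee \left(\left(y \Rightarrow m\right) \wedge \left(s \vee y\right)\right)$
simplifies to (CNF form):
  $\left(m \vee s\right) \wedge \left(s \vee y\right)$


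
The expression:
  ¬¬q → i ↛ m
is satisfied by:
  {i: True, m: False, q: False}
  {m: False, q: False, i: False}
  {i: True, m: True, q: False}
  {m: True, i: False, q: False}
  {q: True, i: True, m: False}


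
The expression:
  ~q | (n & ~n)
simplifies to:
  ~q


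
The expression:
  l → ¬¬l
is always true.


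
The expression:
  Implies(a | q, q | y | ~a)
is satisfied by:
  {y: True, q: True, a: False}
  {y: True, q: False, a: False}
  {q: True, y: False, a: False}
  {y: False, q: False, a: False}
  {y: True, a: True, q: True}
  {y: True, a: True, q: False}
  {a: True, q: True, y: False}


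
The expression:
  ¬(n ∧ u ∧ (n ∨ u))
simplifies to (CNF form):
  ¬n ∨ ¬u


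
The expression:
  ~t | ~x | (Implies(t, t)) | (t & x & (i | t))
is always true.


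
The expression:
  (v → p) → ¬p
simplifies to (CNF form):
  ¬p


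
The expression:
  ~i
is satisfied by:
  {i: False}


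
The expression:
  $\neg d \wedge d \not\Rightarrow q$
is never true.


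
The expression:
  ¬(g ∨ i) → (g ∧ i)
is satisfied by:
  {i: True, g: True}
  {i: True, g: False}
  {g: True, i: False}
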